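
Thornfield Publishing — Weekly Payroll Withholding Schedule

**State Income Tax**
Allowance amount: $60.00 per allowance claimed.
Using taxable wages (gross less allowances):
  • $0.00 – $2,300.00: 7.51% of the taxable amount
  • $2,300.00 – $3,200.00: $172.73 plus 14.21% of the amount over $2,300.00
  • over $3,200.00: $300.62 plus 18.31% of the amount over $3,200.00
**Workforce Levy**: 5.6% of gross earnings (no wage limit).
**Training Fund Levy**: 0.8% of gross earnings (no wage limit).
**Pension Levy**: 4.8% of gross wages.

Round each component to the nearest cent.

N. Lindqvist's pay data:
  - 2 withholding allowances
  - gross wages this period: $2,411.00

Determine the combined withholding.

$442.09

State Income Tax: taxable = $2,411.00 − 2×$60.00 = $2,291.00
  7.51% × $2,291.00 = $172.05
Workforce Levy: 5.6% × $2,411.00 = $135.02
Training Fund Levy: 0.8% × $2,411.00 = $19.29
Pension Levy: 4.8% × $2,411.00 = $115.73
Total: $172.05 + $135.02 + $19.29 + $115.73 = $442.09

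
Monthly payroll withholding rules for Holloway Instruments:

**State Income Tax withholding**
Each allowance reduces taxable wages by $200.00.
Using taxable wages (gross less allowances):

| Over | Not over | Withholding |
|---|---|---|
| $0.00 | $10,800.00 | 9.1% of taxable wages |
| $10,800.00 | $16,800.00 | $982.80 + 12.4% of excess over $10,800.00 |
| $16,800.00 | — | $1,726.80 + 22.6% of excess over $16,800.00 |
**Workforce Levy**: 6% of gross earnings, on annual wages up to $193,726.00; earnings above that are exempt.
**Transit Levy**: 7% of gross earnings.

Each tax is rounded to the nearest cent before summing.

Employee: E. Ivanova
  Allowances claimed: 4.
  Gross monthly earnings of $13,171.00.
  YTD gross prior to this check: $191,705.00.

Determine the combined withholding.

$2,220.83

State Income Tax: taxable = $13,171.00 − 4×$200.00 = $12,371.00
  $982.80 + 12.4% × ($12,371.00 − $10,800.00) = $982.80 + 12.4% × $1,571.00 = $1,177.60
Workforce Levy: cap $193,726.00 − YTD $191,705.00 = $2,021.00 subject; 6% × $2,021.00 = $121.26
Transit Levy: 7% × $13,171.00 = $921.97
Total: $1,177.60 + $121.26 + $921.97 = $2,220.83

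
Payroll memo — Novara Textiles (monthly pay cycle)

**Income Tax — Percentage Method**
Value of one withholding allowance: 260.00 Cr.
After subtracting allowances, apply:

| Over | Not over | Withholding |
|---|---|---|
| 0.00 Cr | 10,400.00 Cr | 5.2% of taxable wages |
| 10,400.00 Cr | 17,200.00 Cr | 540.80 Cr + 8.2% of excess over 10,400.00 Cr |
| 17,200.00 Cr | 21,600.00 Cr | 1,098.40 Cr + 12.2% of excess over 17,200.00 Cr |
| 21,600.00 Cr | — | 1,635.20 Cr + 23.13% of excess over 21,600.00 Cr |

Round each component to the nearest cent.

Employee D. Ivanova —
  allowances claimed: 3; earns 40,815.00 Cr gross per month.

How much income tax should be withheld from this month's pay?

Income Tax: taxable = 40,815.00 Cr − 3×260.00 Cr = 40,035.00 Cr
  1,635.20 Cr + 23.13% × (40,035.00 Cr − 21,600.00 Cr) = 1,635.20 Cr + 23.13% × 18,435.00 Cr = 5,899.22 Cr

5,899.22 Cr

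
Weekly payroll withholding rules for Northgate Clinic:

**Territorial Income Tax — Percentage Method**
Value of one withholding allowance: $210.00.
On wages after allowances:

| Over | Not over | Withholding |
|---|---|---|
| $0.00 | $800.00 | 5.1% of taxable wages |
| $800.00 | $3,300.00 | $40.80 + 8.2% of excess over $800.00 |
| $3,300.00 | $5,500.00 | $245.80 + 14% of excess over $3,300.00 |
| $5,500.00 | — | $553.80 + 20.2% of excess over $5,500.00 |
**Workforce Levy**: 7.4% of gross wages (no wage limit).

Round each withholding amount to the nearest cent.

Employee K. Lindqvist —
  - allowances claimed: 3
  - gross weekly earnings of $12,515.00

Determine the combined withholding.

$2,769.68

Territorial Income Tax: taxable = $12,515.00 − 3×$210.00 = $11,885.00
  $553.80 + 20.2% × ($11,885.00 − $5,500.00) = $553.80 + 20.2% × $6,385.00 = $1,843.57
Workforce Levy: 7.4% × $12,515.00 = $926.11
Total: $1,843.57 + $926.11 = $2,769.68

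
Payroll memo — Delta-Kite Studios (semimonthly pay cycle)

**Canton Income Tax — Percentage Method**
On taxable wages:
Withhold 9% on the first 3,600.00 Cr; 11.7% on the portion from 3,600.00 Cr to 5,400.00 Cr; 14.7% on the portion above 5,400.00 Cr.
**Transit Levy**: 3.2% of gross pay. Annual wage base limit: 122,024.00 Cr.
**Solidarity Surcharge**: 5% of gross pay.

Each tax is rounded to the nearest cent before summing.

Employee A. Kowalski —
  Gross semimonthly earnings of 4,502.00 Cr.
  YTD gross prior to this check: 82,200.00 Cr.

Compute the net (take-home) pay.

Canton Income Tax: taxable = 4,502.00 Cr
  324.00 Cr + 11.7% × (4,502.00 Cr − 3,600.00 Cr) = 324.00 Cr + 11.7% × 902.00 Cr = 429.53 Cr
Transit Levy: 3.2% × 4,502.00 Cr = 144.06 Cr
Solidarity Surcharge: 5% × 4,502.00 Cr = 225.10 Cr
Total withheld: 429.53 Cr + 144.06 Cr + 225.10 Cr = 798.69 Cr
Net pay: 4,502.00 Cr − 798.69 Cr = 3,703.31 Cr

3,703.31 Cr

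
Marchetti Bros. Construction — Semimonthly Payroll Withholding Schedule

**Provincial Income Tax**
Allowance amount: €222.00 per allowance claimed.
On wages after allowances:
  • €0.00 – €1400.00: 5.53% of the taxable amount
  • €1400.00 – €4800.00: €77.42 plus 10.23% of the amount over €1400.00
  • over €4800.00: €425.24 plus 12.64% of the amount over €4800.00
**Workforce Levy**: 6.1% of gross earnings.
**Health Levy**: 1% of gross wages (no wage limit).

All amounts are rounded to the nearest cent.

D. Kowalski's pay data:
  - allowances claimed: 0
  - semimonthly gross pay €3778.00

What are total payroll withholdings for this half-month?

€588.93

Provincial Income Tax: taxable = €3778.00
  €77.42 + 10.23% × (€3778.00 − €1400.00) = €77.42 + 10.23% × €2378.00 = €320.69
Workforce Levy: 6.1% × €3778.00 = €230.46
Health Levy: 1% × €3778.00 = €37.78
Total: €320.69 + €230.46 + €37.78 = €588.93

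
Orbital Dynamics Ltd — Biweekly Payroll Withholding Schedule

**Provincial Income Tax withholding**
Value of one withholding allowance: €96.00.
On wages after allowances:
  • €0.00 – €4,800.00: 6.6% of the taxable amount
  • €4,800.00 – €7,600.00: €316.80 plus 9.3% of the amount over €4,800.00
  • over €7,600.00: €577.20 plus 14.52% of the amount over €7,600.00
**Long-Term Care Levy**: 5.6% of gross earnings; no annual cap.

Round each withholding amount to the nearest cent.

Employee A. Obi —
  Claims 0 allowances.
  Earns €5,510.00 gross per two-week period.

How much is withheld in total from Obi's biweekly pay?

Provincial Income Tax: taxable = €5,510.00
  €316.80 + 9.3% × (€5,510.00 − €4,800.00) = €316.80 + 9.3% × €710.00 = €382.83
Long-Term Care Levy: 5.6% × €5,510.00 = €308.56
Total: €382.83 + €308.56 = €691.39

€691.39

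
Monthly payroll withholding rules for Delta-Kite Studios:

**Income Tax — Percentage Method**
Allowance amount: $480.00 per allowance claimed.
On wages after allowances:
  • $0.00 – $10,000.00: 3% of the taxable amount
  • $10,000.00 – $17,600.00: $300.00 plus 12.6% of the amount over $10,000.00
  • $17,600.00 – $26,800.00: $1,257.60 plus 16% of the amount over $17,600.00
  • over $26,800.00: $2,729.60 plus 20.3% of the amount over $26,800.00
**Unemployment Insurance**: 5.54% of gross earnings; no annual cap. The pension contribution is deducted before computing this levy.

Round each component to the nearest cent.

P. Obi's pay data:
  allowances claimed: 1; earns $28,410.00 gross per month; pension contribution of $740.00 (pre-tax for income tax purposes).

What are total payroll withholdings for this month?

Income Tax: taxable = $28,410.00 − $740.00 − 1×$480.00 = $27,190.00
  $2,729.60 + 20.3% × ($27,190.00 − $26,800.00) = $2,729.60 + 20.3% × $390.00 = $2,808.77
Unemployment Insurance: 5.54% × $27,670.00 = $1,532.92
Total: $2,808.77 + $1,532.92 = $4,341.69

$4,341.69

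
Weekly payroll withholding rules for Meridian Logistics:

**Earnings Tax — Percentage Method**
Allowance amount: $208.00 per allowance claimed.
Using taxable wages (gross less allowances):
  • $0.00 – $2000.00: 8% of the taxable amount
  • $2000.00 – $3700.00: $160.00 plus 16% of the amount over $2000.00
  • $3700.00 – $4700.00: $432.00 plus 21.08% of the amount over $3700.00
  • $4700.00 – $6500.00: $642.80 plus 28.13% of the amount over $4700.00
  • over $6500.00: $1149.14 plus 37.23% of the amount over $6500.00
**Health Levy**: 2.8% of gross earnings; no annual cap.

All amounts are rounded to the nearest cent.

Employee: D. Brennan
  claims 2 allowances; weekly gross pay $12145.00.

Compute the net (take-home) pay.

$8709.04

Earnings Tax: taxable = $12145.00 − 2×$208.00 = $11729.00
  $1149.14 + 37.23% × ($11729.00 − $6500.00) = $1149.14 + 37.23% × $5229.00 = $3095.90
Health Levy: 2.8% × $12145.00 = $340.06
Total withheld: $3095.90 + $340.06 = $3435.96
Net pay: $12145.00 − $3435.96 = $8709.04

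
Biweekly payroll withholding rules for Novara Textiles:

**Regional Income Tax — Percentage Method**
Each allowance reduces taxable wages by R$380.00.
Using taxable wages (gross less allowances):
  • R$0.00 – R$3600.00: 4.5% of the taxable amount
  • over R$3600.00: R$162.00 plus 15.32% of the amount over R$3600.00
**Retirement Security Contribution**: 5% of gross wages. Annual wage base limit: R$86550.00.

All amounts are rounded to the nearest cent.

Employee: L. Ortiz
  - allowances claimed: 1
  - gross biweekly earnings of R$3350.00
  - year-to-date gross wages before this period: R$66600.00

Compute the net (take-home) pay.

R$3048.85

Regional Income Tax: taxable = R$3350.00 − 1×R$380.00 = R$2970.00
  4.5% × R$2970.00 = R$133.65
Retirement Security Contribution: 5% × R$3350.00 = R$167.50
Total withheld: R$133.65 + R$167.50 = R$301.15
Net pay: R$3350.00 − R$301.15 = R$3048.85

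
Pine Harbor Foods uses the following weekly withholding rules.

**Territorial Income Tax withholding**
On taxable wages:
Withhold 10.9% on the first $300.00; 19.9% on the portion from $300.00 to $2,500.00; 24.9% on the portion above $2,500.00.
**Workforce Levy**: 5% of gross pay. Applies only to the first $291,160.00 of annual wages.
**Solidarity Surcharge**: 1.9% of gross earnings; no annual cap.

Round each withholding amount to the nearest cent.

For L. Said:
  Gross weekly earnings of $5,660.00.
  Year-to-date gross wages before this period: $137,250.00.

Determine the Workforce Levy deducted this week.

$283.00

Workforce Levy: 5% × $5,660.00 = $283.00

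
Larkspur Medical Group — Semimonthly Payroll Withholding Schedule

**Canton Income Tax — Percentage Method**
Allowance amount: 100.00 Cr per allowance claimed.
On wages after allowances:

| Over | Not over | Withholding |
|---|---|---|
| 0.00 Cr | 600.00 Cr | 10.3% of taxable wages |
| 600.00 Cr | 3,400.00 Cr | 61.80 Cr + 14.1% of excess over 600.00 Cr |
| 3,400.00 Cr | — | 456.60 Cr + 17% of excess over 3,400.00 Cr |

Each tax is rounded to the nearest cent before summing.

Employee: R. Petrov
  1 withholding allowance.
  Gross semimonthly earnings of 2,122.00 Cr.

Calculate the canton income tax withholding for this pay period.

262.30 Cr

Canton Income Tax: taxable = 2,122.00 Cr − 1×100.00 Cr = 2,022.00 Cr
  61.80 Cr + 14.1% × (2,022.00 Cr − 600.00 Cr) = 61.80 Cr + 14.1% × 1,422.00 Cr = 262.30 Cr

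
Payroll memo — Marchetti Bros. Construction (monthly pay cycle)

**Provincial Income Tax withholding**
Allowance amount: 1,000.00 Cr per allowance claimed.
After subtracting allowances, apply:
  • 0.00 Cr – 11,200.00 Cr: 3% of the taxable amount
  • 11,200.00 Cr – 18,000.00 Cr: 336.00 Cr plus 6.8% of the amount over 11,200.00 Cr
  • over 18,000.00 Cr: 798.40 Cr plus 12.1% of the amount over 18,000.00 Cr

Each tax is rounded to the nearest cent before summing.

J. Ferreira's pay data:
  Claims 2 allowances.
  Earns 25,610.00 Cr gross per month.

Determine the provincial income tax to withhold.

Provincial Income Tax: taxable = 25,610.00 Cr − 2×1,000.00 Cr = 23,610.00 Cr
  798.40 Cr + 12.1% × (23,610.00 Cr − 18,000.00 Cr) = 798.40 Cr + 12.1% × 5,610.00 Cr = 1,477.21 Cr

1,477.21 Cr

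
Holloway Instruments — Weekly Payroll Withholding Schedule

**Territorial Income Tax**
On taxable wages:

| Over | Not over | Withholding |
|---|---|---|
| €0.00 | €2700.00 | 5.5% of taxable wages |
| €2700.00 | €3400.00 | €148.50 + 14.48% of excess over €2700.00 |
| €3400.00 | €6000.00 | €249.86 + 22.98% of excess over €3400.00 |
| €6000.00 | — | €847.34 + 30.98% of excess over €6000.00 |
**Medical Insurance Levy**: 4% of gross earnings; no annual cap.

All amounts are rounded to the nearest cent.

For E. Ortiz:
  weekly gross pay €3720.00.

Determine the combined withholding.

Territorial Income Tax: taxable = €3720.00
  €249.86 + 22.98% × (€3720.00 − €3400.00) = €249.86 + 22.98% × €320.00 = €323.40
Medical Insurance Levy: 4% × €3720.00 = €148.80
Total: €323.40 + €148.80 = €472.20

€472.20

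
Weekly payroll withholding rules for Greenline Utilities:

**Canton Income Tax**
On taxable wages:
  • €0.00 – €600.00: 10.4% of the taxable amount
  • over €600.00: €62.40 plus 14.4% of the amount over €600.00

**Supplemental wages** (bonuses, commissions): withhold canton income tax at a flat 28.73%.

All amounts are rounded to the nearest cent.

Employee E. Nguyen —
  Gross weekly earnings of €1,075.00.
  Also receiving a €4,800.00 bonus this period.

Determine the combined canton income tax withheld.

Canton Income Tax: taxable = €1,075.00
  €62.40 + 14.4% × (€1,075.00 − €600.00) = €62.40 + 14.4% × €475.00 = €130.80
Supplemental (28.73% flat on bonus): 28.73% × €4,800.00 = €1,379.04
Total canton income tax: €130.80 + €1,379.04 = €1,509.84

€1,509.84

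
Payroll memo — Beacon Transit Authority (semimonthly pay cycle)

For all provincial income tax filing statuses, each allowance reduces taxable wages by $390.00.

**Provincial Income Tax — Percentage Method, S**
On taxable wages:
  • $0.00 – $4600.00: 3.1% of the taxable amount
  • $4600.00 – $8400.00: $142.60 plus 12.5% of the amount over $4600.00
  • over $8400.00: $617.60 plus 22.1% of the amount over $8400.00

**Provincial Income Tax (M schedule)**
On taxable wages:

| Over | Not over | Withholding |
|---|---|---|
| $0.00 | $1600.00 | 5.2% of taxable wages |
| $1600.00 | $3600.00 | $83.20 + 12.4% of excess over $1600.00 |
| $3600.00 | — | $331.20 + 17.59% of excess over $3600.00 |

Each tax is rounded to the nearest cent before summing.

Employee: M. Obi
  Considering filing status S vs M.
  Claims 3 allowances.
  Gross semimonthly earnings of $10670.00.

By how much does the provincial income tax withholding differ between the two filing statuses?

$508.31

Provincial Income Tax (S): taxable = $10670.00 − 3×$390.00 = $9500.00
  $617.60 + 22.1% × ($9500.00 − $8400.00) = $617.60 + 22.1% × $1100.00 = $860.70
Provincial Income Tax (M): taxable = $10670.00 − 3×$390.00 = $9500.00
  $331.20 + 17.59% × ($9500.00 − $3600.00) = $331.20 + 17.59% × $5900.00 = $1369.01
Difference: |$860.70 − $1369.01| = $508.31 (higher under M)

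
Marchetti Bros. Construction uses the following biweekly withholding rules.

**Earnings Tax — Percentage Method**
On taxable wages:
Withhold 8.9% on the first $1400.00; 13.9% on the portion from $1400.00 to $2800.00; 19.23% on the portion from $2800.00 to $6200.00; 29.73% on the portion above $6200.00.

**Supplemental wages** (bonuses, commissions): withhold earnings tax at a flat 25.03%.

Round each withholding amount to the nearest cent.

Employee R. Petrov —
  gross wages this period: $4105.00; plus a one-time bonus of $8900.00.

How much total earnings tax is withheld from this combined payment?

Earnings Tax: taxable = $4105.00
  $319.20 + 19.23% × ($4105.00 − $2800.00) = $319.20 + 19.23% × $1305.00 = $570.15
Supplemental (25.03% flat on bonus): 25.03% × $8900.00 = $2227.67
Total earnings tax: $570.15 + $2227.67 = $2797.82

$2797.82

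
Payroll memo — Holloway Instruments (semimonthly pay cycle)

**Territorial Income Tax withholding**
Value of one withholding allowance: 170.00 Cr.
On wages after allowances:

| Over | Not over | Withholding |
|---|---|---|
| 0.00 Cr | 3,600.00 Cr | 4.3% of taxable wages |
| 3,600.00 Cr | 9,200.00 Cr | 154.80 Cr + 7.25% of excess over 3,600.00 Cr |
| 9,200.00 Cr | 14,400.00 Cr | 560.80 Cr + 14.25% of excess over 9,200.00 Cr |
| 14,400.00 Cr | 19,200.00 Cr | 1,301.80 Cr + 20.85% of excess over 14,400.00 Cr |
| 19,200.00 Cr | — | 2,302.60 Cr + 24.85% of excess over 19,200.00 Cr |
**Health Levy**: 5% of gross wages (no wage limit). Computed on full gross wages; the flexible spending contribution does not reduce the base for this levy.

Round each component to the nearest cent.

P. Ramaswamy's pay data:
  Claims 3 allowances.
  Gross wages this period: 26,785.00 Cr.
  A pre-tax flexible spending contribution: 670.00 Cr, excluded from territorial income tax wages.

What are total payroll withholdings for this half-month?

5,233.49 Cr

Territorial Income Tax: taxable = 26,785.00 Cr − 670.00 Cr − 3×170.00 Cr = 25,605.00 Cr
  2,302.60 Cr + 24.85% × (25,605.00 Cr − 19,200.00 Cr) = 2,302.60 Cr + 24.85% × 6,405.00 Cr = 3,894.24 Cr
Health Levy: 5% × 26,785.00 Cr = 1,339.25 Cr
Total: 3,894.24 Cr + 1,339.25 Cr = 5,233.49 Cr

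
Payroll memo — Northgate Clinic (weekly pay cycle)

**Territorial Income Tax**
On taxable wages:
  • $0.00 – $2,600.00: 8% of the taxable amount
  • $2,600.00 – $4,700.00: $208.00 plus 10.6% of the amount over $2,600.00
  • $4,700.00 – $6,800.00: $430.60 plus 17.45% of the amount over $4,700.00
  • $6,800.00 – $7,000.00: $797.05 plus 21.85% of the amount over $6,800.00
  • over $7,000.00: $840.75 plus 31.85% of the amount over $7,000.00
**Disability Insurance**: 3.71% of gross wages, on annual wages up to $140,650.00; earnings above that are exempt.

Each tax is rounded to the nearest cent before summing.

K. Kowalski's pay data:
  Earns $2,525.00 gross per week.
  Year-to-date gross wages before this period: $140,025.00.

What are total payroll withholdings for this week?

Territorial Income Tax: taxable = $2,525.00
  8% × $2,525.00 = $202.00
Disability Insurance: cap $140,650.00 − YTD $140,025.00 = $625.00 subject; 3.71% × $625.00 = $23.19
Total: $202.00 + $23.19 = $225.19

$225.19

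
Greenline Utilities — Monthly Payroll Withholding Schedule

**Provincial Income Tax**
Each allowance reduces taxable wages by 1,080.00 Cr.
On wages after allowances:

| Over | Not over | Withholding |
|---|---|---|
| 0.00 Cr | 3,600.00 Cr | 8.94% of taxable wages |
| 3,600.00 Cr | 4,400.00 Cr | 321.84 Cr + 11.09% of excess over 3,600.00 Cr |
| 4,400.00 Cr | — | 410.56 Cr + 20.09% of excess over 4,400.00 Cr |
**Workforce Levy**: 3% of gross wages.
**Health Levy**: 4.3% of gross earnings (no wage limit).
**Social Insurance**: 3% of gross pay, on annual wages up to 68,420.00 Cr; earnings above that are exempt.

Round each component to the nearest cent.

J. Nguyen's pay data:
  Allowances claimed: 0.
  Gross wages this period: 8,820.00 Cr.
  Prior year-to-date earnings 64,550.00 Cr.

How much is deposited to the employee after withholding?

Provincial Income Tax: taxable = 8,820.00 Cr
  410.56 Cr + 20.09% × (8,820.00 Cr − 4,400.00 Cr) = 410.56 Cr + 20.09% × 4,420.00 Cr = 1,298.54 Cr
Workforce Levy: 3% × 8,820.00 Cr = 264.60 Cr
Health Levy: 4.3% × 8,820.00 Cr = 379.26 Cr
Social Insurance: cap 68,420.00 Cr − YTD 64,550.00 Cr = 3,870.00 Cr subject; 3% × 3,870.00 Cr = 116.10 Cr
Total withheld: 1,298.54 Cr + 264.60 Cr + 379.26 Cr + 116.10 Cr = 2,058.50 Cr
Net pay: 8,820.00 Cr − 2,058.50 Cr = 6,761.50 Cr

6,761.50 Cr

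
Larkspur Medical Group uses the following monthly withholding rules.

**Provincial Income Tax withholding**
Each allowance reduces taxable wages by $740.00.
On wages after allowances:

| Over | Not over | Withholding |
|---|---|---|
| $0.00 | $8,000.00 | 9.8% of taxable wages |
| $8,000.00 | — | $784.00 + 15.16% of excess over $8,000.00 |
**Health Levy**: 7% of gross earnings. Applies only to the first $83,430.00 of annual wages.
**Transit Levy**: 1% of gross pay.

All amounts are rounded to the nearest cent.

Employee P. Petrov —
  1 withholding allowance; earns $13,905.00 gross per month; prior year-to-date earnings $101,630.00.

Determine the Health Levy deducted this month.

$0.00

Health Levy: YTD $101,630.00 ≥ cap $83,430.00 → $0.00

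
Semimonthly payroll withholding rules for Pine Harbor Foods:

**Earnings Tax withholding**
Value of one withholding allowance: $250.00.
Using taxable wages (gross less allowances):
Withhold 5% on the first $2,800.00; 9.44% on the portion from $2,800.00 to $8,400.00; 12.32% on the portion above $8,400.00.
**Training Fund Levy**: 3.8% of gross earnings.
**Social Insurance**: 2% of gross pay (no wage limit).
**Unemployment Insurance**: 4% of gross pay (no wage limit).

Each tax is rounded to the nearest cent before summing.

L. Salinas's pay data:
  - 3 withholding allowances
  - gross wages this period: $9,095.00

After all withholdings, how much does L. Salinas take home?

Earnings Tax: taxable = $9,095.00 − 3×$250.00 = $8,345.00
  $140.00 + 9.44% × ($8,345.00 − $2,800.00) = $140.00 + 9.44% × $5,545.00 = $663.45
Training Fund Levy: 3.8% × $9,095.00 = $345.61
Social Insurance: 2% × $9,095.00 = $181.90
Unemployment Insurance: 4% × $9,095.00 = $363.80
Total withheld: $663.45 + $345.61 + $181.90 + $363.80 = $1,554.76
Net pay: $9,095.00 − $1,554.76 = $7,540.24

$7,540.24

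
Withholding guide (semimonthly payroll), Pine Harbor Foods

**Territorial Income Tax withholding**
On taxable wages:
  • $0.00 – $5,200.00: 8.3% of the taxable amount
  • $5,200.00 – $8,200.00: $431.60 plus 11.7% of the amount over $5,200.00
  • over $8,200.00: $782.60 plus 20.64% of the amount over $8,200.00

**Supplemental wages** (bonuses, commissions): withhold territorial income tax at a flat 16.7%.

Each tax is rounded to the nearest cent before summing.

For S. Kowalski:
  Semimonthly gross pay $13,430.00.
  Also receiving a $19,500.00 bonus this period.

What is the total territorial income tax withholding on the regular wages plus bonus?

$5,118.57

Territorial Income Tax: taxable = $13,430.00
  $782.60 + 20.64% × ($13,430.00 − $8,200.00) = $782.60 + 20.64% × $5,230.00 = $1,862.07
Supplemental (16.7% flat on bonus): 16.7% × $19,500.00 = $3,256.50
Total territorial income tax: $1,862.07 + $3,256.50 = $5,118.57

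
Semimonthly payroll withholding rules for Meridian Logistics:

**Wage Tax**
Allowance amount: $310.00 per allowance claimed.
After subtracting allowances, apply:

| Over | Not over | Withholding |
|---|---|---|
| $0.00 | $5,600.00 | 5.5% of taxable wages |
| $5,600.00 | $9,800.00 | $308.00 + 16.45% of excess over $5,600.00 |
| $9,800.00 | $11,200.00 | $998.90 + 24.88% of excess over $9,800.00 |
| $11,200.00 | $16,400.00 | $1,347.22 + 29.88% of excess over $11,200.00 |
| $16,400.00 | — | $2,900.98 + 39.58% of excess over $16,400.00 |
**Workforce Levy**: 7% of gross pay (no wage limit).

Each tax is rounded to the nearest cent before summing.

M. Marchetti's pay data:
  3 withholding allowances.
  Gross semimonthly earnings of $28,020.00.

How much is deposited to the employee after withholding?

Wage Tax: taxable = $28,020.00 − 3×$310.00 = $27,090.00
  $2,900.98 + 39.58% × ($27,090.00 − $16,400.00) = $2,900.98 + 39.58% × $10,690.00 = $7,132.08
Workforce Levy: 7% × $28,020.00 = $1,961.40
Total withheld: $7,132.08 + $1,961.40 = $9,093.48
Net pay: $28,020.00 − $9,093.48 = $18,926.52

$18,926.52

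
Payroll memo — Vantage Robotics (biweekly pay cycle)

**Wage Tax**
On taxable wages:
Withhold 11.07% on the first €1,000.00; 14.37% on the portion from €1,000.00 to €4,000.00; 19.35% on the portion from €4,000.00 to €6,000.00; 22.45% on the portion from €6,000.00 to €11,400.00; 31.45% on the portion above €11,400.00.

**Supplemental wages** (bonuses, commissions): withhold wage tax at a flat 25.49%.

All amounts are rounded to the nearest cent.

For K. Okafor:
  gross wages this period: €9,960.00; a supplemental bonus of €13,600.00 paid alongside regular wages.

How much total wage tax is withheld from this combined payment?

€5,284.46

Wage Tax: taxable = €9,960.00
  €928.80 + 22.45% × (€9,960.00 − €6,000.00) = €928.80 + 22.45% × €3,960.00 = €1,817.82
Supplemental (25.49% flat on bonus): 25.49% × €13,600.00 = €3,466.64
Total wage tax: €1,817.82 + €3,466.64 = €5,284.46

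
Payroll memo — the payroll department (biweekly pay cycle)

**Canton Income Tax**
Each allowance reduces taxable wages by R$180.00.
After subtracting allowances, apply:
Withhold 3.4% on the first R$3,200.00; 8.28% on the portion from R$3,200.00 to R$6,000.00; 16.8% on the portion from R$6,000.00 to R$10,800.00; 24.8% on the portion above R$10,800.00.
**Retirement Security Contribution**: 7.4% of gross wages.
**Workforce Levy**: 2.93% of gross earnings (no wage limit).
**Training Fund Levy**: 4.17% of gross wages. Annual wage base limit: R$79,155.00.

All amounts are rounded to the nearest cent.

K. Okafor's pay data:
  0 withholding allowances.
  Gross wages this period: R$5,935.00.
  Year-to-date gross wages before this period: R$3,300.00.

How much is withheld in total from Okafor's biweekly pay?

R$1,195.84

Canton Income Tax: taxable = R$5,935.00
  R$108.80 + 8.28% × (R$5,935.00 − R$3,200.00) = R$108.80 + 8.28% × R$2,735.00 = R$335.26
Retirement Security Contribution: 7.4% × R$5,935.00 = R$439.19
Workforce Levy: 2.93% × R$5,935.00 = R$173.90
Training Fund Levy: 4.17% × R$5,935.00 = R$247.49
Total: R$335.26 + R$439.19 + R$173.90 + R$247.49 = R$1,195.84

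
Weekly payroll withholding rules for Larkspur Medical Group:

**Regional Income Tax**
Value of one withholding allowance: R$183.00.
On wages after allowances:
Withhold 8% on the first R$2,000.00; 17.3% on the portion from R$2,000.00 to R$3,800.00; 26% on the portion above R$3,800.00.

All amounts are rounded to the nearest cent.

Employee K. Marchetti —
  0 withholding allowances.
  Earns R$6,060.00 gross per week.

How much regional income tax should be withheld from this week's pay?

R$1,059.00

Regional Income Tax: taxable = R$6,060.00
  R$471.40 + 26% × (R$6,060.00 − R$3,800.00) = R$471.40 + 26% × R$2,260.00 = R$1,059.00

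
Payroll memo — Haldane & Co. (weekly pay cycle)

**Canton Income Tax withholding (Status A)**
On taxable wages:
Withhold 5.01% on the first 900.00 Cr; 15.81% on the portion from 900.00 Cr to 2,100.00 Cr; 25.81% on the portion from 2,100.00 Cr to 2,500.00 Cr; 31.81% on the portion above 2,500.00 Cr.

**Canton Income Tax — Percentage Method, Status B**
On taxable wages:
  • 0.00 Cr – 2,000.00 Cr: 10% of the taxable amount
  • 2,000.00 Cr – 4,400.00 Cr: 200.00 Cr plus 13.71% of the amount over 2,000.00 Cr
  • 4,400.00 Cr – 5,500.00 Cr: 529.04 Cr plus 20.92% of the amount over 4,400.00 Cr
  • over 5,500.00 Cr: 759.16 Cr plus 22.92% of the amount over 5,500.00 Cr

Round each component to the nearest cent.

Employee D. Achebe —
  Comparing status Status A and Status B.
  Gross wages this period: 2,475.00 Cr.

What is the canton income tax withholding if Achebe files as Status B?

265.12 Cr

Canton Income Tax (Status B): taxable = 2,475.00 Cr
  200.00 Cr + 13.71% × (2,475.00 Cr − 2,000.00 Cr) = 200.00 Cr + 13.71% × 475.00 Cr = 265.12 Cr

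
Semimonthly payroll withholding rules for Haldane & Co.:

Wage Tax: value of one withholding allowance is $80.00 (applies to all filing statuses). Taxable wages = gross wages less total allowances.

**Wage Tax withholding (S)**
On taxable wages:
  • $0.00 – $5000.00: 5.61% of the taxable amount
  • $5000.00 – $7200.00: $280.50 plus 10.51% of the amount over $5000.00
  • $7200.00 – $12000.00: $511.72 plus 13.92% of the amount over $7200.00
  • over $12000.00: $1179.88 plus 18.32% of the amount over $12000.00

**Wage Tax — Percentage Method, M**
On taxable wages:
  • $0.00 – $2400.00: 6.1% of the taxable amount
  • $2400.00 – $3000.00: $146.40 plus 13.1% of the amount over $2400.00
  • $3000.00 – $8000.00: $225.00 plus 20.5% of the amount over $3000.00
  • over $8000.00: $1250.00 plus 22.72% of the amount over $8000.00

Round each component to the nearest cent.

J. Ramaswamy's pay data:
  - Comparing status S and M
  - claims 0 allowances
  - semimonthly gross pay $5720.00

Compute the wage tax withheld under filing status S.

Wage Tax (S): taxable = $5720.00
  $280.50 + 10.51% × ($5720.00 − $5000.00) = $280.50 + 10.51% × $720.00 = $356.17

$356.17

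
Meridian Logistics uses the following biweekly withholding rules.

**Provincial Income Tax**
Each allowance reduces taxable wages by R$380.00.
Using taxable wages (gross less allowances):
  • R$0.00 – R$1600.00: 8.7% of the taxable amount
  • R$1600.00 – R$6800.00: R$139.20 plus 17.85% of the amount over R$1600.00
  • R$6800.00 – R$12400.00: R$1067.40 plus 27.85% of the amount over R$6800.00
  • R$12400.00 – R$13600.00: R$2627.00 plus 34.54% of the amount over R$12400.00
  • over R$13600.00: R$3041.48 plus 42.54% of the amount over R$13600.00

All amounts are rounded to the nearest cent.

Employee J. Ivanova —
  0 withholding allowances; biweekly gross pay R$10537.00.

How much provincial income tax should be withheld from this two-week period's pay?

R$2108.15

Provincial Income Tax: taxable = R$10537.00
  R$1067.40 + 27.85% × (R$10537.00 − R$6800.00) = R$1067.40 + 27.85% × R$3737.00 = R$2108.15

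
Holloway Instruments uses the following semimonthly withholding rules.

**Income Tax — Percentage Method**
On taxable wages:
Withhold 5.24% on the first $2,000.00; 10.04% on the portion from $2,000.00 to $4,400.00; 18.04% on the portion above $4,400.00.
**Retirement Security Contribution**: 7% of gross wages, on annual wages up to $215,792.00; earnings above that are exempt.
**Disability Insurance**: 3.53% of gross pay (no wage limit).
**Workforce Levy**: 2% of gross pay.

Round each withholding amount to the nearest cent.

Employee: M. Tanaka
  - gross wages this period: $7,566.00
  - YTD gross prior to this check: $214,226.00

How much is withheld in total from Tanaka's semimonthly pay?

Income Tax: taxable = $7,566.00
  $345.76 + 18.04% × ($7,566.00 − $4,400.00) = $345.76 + 18.04% × $3,166.00 = $916.91
Retirement Security Contribution: cap $215,792.00 − YTD $214,226.00 = $1,566.00 subject; 7% × $1,566.00 = $109.62
Disability Insurance: 3.53% × $7,566.00 = $267.08
Workforce Levy: 2% × $7,566.00 = $151.32
Total: $916.91 + $109.62 + $267.08 + $151.32 = $1,444.93

$1,444.93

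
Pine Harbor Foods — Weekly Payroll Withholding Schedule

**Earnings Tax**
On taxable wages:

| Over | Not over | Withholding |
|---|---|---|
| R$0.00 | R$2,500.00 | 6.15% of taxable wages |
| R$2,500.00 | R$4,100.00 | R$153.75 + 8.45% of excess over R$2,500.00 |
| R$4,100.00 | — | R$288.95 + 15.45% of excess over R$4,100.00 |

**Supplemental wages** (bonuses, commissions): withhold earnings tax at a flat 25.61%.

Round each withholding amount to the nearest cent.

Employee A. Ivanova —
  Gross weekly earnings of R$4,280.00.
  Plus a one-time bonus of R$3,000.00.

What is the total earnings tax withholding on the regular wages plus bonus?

Earnings Tax: taxable = R$4,280.00
  R$288.95 + 15.45% × (R$4,280.00 − R$4,100.00) = R$288.95 + 15.45% × R$180.00 = R$316.76
Supplemental (25.61% flat on bonus): 25.61% × R$3,000.00 = R$768.30
Total earnings tax: R$316.76 + R$768.30 = R$1,085.06

R$1,085.06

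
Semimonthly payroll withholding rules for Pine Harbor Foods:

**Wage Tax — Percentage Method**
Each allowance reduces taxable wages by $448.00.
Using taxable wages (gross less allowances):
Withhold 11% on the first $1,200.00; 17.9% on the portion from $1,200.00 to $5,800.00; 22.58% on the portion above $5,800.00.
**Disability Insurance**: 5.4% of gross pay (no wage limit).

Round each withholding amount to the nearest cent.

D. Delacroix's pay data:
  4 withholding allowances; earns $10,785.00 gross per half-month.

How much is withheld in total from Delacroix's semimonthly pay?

Wage Tax: taxable = $10,785.00 − 4×$448.00 = $8,993.00
  $955.40 + 22.58% × ($8,993.00 − $5,800.00) = $955.40 + 22.58% × $3,193.00 = $1,676.38
Disability Insurance: 5.4% × $10,785.00 = $582.39
Total: $1,676.38 + $582.39 = $2,258.77

$2,258.77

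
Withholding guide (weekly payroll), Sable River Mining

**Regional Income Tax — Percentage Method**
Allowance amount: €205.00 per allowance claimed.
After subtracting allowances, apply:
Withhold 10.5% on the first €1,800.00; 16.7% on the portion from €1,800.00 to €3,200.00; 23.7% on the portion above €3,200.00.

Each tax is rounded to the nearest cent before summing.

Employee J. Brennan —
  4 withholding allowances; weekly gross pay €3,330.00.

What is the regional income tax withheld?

Regional Income Tax: taxable = €3,330.00 − 4×€205.00 = €2,510.00
  €189.00 + 16.7% × (€2,510.00 − €1,800.00) = €189.00 + 16.7% × €710.00 = €307.57

€307.57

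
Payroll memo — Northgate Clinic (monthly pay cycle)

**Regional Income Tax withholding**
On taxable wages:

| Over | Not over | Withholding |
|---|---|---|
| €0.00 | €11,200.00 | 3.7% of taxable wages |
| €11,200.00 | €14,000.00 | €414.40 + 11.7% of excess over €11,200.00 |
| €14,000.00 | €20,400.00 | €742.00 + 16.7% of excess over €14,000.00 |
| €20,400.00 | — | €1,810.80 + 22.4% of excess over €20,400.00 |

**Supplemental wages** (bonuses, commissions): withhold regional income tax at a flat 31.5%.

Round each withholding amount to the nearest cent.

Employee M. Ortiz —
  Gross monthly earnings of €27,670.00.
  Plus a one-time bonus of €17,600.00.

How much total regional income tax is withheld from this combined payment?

€8,983.28

Regional Income Tax: taxable = €27,670.00
  €1,810.80 + 22.4% × (€27,670.00 − €20,400.00) = €1,810.80 + 22.4% × €7,270.00 = €3,439.28
Supplemental (31.5% flat on bonus): 31.5% × €17,600.00 = €5,544.00
Total regional income tax: €3,439.28 + €5,544.00 = €8,983.28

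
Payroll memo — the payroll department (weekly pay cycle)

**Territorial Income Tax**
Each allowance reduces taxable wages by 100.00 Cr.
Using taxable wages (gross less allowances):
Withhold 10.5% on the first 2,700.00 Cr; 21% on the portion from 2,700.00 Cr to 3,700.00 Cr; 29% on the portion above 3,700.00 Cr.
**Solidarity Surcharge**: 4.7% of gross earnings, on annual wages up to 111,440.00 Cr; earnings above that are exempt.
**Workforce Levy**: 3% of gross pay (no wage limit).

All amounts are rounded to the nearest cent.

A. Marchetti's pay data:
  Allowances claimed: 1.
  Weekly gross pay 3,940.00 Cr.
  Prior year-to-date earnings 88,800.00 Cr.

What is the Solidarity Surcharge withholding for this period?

185.18 Cr

Solidarity Surcharge: 4.7% × 3,940.00 Cr = 185.18 Cr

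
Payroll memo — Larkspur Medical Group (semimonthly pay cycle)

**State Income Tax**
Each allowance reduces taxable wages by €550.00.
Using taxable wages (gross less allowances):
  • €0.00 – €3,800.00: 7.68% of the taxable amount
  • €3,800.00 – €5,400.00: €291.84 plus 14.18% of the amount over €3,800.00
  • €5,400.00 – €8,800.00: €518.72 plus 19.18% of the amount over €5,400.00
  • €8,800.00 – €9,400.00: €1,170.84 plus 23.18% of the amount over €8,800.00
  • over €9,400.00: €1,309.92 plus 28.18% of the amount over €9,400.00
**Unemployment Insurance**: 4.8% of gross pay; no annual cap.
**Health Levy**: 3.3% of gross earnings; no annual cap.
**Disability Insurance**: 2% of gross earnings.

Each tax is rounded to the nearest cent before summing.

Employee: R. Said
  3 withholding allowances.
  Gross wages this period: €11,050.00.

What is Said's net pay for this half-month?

State Income Tax: taxable = €11,050.00 − 3×€550.00 = €9,400.00
  €1,170.84 + 23.18% × (€9,400.00 − €8,800.00) = €1,170.84 + 23.18% × €600.00 = €1,309.92
Unemployment Insurance: 4.8% × €11,050.00 = €530.40
Health Levy: 3.3% × €11,050.00 = €364.65
Disability Insurance: 2% × €11,050.00 = €221.00
Total withheld: €1,309.92 + €530.40 + €364.65 + €221.00 = €2,425.97
Net pay: €11,050.00 − €2,425.97 = €8,624.03

€8,624.03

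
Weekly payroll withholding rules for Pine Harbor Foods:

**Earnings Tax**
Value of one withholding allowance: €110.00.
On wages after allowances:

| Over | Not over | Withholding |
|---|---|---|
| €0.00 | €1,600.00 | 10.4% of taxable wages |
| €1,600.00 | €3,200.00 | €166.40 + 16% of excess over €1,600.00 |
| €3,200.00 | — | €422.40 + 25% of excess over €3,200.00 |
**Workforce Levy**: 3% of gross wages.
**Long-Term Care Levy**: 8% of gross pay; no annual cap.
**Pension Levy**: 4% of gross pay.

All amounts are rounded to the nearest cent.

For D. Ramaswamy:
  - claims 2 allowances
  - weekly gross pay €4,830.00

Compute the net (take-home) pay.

€3,330.60

Earnings Tax: taxable = €4,830.00 − 2×€110.00 = €4,610.00
  €422.40 + 25% × (€4,610.00 − €3,200.00) = €422.40 + 25% × €1,410.00 = €774.90
Workforce Levy: 3% × €4,830.00 = €144.90
Long-Term Care Levy: 8% × €4,830.00 = €386.40
Pension Levy: 4% × €4,830.00 = €193.20
Total withheld: €774.90 + €144.90 + €386.40 + €193.20 = €1,499.40
Net pay: €4,830.00 − €1,499.40 = €3,330.60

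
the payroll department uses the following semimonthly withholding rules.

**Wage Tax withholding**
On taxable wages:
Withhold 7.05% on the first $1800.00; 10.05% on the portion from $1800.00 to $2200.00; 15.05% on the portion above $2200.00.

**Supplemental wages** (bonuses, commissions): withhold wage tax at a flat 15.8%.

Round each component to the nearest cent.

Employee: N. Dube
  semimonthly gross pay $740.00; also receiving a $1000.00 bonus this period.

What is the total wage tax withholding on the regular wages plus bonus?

Wage Tax: taxable = $740.00
  7.05% × $740.00 = $52.17
Supplemental (15.8% flat on bonus): 15.8% × $1000.00 = $158.00
Total wage tax: $52.17 + $158.00 = $210.17

$210.17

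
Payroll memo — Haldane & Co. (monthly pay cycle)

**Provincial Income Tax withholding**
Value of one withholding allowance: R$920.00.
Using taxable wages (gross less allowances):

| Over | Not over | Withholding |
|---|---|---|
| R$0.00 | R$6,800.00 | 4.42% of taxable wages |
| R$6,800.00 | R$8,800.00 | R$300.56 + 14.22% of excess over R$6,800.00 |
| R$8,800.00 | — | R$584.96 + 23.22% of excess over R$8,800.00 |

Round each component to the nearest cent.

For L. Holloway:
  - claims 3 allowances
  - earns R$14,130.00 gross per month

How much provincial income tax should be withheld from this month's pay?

Provincial Income Tax: taxable = R$14,130.00 − 3×R$920.00 = R$11,370.00
  R$584.96 + 23.22% × (R$11,370.00 − R$8,800.00) = R$584.96 + 23.22% × R$2,570.00 = R$1,181.71

R$1,181.71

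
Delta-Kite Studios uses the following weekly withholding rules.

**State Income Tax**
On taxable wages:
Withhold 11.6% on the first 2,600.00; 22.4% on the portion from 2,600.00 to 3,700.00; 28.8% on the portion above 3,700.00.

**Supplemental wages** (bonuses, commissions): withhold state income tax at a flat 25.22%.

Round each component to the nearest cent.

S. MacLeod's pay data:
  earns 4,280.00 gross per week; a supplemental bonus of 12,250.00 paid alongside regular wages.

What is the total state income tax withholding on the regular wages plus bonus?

3,804.49

State Income Tax: taxable = 4,280.00
  548.00 + 28.8% × (4,280.00 − 3,700.00) = 548.00 + 28.8% × 580.00 = 715.04
Supplemental (25.22% flat on bonus): 25.22% × 12,250.00 = 3,089.45
Total state income tax: 715.04 + 3,089.45 = 3,804.49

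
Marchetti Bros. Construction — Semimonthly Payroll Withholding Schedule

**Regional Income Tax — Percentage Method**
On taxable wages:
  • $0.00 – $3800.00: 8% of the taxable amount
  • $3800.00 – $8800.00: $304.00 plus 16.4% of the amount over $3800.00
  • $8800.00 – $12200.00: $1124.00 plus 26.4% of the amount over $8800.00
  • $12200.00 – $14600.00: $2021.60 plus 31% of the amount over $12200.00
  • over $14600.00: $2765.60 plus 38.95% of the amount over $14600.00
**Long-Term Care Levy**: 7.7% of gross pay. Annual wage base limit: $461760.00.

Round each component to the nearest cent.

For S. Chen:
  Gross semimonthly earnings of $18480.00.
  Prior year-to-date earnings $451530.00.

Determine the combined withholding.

Regional Income Tax: taxable = $18480.00
  $2765.60 + 38.95% × ($18480.00 − $14600.00) = $2765.60 + 38.95% × $3880.00 = $4276.86
Long-Term Care Levy: cap $461760.00 − YTD $451530.00 = $10230.00 subject; 7.7% × $10230.00 = $787.71
Total: $4276.86 + $787.71 = $5064.57

$5064.57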